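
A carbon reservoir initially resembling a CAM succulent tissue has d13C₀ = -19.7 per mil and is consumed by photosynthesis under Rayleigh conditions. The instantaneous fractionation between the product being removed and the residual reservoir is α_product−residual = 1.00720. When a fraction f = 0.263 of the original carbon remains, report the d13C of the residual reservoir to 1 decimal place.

Rayleigh residual: δ_res = (δ₀ + 1000)·f^(α−1) − 1000
α − 1 = 0.00720
f^(α−1) = 0.263^(0.00720) = 0.990430
δ_res = (-19.7 + 1000) × 0.990430 − 1000 = 970.918 − 1000 = -29.08 per mil

-29.1 per mil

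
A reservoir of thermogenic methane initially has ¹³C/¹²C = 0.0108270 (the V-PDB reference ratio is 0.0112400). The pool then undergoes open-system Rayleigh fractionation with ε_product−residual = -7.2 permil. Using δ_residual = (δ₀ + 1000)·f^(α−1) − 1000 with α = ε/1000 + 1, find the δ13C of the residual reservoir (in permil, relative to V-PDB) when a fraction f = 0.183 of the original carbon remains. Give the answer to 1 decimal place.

-24.9 permil

δ₀ = (0.0108270/0.0112400 − 1)×1000 = (0.963256 − 1)×1000 = -36.744 permil
α − 1 = ε/1000 = -0.0072
f^(α−1) = 0.183^(-0.0072) = 1.012303
δ_res = (-36.744 + 1000) × 1.012303 − 1000 = 975.107 − 1000 = -24.89 permil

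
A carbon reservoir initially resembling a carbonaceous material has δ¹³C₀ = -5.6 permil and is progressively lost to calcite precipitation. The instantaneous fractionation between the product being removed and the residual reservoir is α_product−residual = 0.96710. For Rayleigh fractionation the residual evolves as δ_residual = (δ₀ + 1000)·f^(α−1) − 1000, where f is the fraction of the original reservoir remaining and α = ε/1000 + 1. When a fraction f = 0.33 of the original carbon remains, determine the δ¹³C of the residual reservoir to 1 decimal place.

31.3 permil

Rayleigh residual: δ_res = (δ₀ + 1000)·f^(α−1) − 1000
α − 1 = -0.03290
f^(α−1) = 0.33^(-0.03290) = 1.037148
δ_res = (-5.6 + 1000) × 1.037148 − 1000 = 1031.340 − 1000 = 31.34 permil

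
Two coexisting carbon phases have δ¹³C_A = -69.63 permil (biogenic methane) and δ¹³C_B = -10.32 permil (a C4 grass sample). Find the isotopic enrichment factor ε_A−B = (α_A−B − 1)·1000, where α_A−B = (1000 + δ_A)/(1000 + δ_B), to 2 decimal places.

α_A−B = (1000 + -69.63) / (1000 + -10.32) = 930.37 / 989.68 = 0.940072
ε_A−B = (0.940072 − 1) × 1000 = -59.928 permil
(The approximation ε ≈ δ_A − δ_B would give -59.31 permil.)

-59.93 permil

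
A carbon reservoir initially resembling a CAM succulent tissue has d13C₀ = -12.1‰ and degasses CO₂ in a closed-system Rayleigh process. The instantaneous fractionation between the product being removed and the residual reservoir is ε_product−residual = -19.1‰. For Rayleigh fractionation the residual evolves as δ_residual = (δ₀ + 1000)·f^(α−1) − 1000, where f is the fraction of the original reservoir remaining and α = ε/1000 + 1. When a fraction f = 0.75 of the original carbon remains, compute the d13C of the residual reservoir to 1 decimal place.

-6.7‰

Rayleigh residual: δ_res = (δ₀ + 1000)·f^(α−1) − 1000
α = ε/1000 + 1 = 0.98090, so α − 1 = -0.01910
f^(α−1) = 0.75^(-0.01910) = 1.005510
δ_res = (-12.1 + 1000) × 1.005510 − 1000 = 993.343 − 1000 = -6.66‰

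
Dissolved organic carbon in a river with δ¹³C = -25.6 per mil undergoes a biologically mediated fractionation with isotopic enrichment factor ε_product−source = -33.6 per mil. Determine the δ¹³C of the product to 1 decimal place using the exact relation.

Exactly, δ_product = (δ_source + 1000)·(ε/1000 + 1) − 1000.
δ_product = (-25.6 + 1000) × (-33.6/1000 + 1) − 1000
δ_product = -58.34 per mil

-58.3 per mil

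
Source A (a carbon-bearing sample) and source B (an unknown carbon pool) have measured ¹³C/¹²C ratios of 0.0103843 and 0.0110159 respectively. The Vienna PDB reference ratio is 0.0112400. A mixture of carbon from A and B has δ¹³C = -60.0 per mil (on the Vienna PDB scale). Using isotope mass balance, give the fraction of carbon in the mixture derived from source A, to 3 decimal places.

δ_A = (0.0103843/0.0112400 − 1)×1000 = (0.923870 − 1)×1000 = -76.130 per mil
δ_B = (0.0110159/0.0112400 − 1)×1000 = (0.980062 − 1)×1000 = -19.938 per mil
f_A = (δ_mix − δ_B)/(δ_A − δ_B) = (-60.0 − (-19.938))/(-76.130 − (-19.938))
f_A = -40.062 / -56.192 = 0.7130

0.713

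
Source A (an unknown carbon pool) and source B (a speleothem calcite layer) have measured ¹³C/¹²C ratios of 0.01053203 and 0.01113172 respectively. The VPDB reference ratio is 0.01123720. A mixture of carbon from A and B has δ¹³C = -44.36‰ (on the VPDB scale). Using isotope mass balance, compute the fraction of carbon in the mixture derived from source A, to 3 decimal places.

0.655

δ_A = (0.01053203/0.01123720 − 1)×1000 = (0.937247 − 1)×1000 = -62.753‰
δ_B = (0.01113172/0.01123720 − 1)×1000 = (0.990613 − 1)×1000 = -9.387‰
f_A = (δ_mix − δ_B)/(δ_A − δ_B) = (-44.36 − (-9.387))/(-62.753 − (-9.387))
f_A = -34.973 / -53.366 = 0.6553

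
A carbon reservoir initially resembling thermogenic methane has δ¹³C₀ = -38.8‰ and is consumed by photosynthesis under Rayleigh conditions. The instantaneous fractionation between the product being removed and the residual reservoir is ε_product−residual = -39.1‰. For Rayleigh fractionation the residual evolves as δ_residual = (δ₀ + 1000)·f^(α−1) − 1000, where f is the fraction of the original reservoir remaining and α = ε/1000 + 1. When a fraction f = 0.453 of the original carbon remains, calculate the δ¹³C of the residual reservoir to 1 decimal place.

-8.6‰

Rayleigh residual: δ_res = (δ₀ + 1000)·f^(α−1) − 1000
α = ε/1000 + 1 = 0.96090, so α − 1 = -0.03910
f^(α−1) = 0.453^(-0.03910) = 1.031446
δ_res = (-38.8 + 1000) × 1.031446 − 1000 = 991.426 − 1000 = -8.57‰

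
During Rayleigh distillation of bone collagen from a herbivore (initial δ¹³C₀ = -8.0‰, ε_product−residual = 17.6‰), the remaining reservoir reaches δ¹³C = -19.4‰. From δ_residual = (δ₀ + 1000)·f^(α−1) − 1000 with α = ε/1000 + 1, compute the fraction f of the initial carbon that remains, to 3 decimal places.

α − 1 = ε/1000 = 0.0176
(δ_res + 1000)/(δ₀ + 1000) = (-19.4 + 1000)/(-8.0 + 1000) = 980.6/992.0 = 0.988508
f = 0.988508^(1/0.0176) = exp(ln(0.988508)/0.0176) = exp(-0.01156/0.0176)
f = exp(-0.6567) = 0.5185

0.519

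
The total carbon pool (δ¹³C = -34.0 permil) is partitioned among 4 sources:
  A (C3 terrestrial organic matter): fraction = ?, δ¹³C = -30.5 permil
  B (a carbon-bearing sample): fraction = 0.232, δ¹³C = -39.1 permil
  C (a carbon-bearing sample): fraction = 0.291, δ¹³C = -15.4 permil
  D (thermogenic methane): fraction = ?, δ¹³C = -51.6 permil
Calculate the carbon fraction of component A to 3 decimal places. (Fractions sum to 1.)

0.197

Let f_A and f_D be the unknown fractions; fractions sum to 1 so f_A + f_D = 0.477.
Mass balance: Σ fᵢ·δᵢ = δ_bulk ⇒ f_A·(-30.5) + f_D·(-51.6) = -34.0 − (-13.553) = -20.447
Substitute f_D = 0.477 − f_A:
f_A·(-30.5 − -51.6) = -20.447 − 0.477×(-51.6) = 4.166
f_A = 4.166 / 21.1 = 0.1974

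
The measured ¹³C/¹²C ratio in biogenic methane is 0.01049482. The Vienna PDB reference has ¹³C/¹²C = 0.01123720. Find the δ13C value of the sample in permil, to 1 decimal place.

δ13C = (R_sample / R_standard − 1) × 1000
R_sample / R_standard = 0.01049482 / 0.01123720 = 0.933935
δ13C = (0.933935 − 1) × 1000 = -66.06 permil

-66.1 permil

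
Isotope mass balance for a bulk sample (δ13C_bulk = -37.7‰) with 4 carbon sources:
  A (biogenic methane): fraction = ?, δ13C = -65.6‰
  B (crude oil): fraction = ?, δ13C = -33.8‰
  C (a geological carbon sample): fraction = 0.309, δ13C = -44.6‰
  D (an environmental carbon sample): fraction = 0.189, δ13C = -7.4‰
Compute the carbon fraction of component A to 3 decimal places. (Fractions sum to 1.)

0.175

Let f_A and f_B be the unknown fractions; fractions sum to 1 so f_A + f_B = 0.502.
Mass balance: Σ fᵢ·δᵢ = δ_bulk ⇒ f_A·(-65.6) + f_B·(-33.8) = -37.7 − (-15.180) = -22.520
Substitute f_B = 0.502 − f_A:
f_A·(-65.6 − -33.8) = -22.520 − 0.502×(-33.8) = -5.552
f_A = -5.552 / -31.8 = 0.1746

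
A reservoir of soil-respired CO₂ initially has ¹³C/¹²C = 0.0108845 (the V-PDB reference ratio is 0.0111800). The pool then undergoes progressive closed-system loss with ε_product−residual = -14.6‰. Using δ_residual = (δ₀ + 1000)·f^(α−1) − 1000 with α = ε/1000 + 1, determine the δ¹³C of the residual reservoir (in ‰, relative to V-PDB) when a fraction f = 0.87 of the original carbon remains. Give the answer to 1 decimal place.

δ₀ = (0.0108845/0.0111800 − 1)×1000 = (0.973569 − 1)×1000 = -26.431‰
α − 1 = ε/1000 = -0.0146
f^(α−1) = 0.87^(-0.0146) = 1.002035
δ_res = (-26.431 + 1000) × 1.002035 − 1000 = 975.550 − 1000 = -24.45‰

-24.4‰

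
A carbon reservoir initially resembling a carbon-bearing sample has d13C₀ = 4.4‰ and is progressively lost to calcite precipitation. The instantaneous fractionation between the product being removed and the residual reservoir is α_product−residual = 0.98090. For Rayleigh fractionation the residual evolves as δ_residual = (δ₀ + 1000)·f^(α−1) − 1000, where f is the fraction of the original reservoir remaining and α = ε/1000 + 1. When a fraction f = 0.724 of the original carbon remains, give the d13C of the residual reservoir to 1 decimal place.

Rayleigh residual: δ_res = (δ₀ + 1000)·f^(α−1) − 1000
α − 1 = -0.01910
f^(α−1) = 0.724^(-0.01910) = 1.006188
δ_res = (4.4 + 1000) × 1.006188 − 1000 = 1010.615 − 1000 = 10.61‰

10.6‰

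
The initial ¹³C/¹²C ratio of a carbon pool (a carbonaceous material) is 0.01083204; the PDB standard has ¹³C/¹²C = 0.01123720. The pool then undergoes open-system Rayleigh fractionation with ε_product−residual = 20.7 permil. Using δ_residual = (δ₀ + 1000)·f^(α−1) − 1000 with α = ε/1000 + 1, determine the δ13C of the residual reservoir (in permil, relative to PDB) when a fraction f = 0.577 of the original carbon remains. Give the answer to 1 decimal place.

-47.0 permil

δ₀ = (0.01083204/0.01123720 − 1)×1000 = (0.963945 − 1)×1000 = -36.055 permil
α − 1 = ε/1000 = 0.0207
f^(α−1) = 0.577^(0.0207) = 0.988681
δ_res = (-36.055 + 1000) × 0.988681 − 1000 = 953.034 − 1000 = -46.97 permil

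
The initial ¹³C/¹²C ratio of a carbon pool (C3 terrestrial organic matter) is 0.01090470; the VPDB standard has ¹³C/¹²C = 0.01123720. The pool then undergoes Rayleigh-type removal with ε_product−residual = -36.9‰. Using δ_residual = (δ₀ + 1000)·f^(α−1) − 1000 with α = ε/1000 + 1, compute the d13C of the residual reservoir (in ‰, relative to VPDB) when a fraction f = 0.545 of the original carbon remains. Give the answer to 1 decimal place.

δ₀ = (0.01090470/0.01123720 − 1)×1000 = (0.970411 − 1)×1000 = -29.589‰
α − 1 = ε/1000 = -0.0369
f^(α−1) = 0.545^(-0.0369) = 1.022650
δ_res = (-29.589 + 1000) × 1.022650 − 1000 = 992.390 − 1000 = -7.61‰

-7.6‰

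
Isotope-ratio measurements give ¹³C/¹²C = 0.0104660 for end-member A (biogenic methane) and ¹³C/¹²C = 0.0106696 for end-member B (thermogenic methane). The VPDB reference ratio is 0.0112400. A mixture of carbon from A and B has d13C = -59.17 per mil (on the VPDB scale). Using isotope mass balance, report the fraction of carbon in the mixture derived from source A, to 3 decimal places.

0.465

δ_A = (0.0104660/0.0112400 − 1)×1000 = (0.931139 − 1)×1000 = -68.861 per mil
δ_B = (0.0106696/0.0112400 − 1)×1000 = (0.949253 − 1)×1000 = -50.747 per mil
f_A = (δ_mix − δ_B)/(δ_A − δ_B) = (-59.17 − (-50.747))/(-68.861 − (-50.747))
f_A = -8.423 / -18.114 = 0.4650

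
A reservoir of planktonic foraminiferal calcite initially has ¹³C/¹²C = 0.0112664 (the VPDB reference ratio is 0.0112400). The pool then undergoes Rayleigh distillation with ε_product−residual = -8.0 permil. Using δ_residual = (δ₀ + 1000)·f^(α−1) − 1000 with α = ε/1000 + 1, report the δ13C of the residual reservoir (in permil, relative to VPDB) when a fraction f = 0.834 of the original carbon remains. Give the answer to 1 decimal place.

3.8 permil

δ₀ = (0.0112664/0.0112400 − 1)×1000 = (1.002349 − 1)×1000 = 2.349 permil
α − 1 = ε/1000 = -0.0080
f^(α−1) = 0.834^(-0.0080) = 1.001453
δ_res = (2.349 + 1000) × 1.001453 − 1000 = 1003.805 − 1000 = 3.81 permil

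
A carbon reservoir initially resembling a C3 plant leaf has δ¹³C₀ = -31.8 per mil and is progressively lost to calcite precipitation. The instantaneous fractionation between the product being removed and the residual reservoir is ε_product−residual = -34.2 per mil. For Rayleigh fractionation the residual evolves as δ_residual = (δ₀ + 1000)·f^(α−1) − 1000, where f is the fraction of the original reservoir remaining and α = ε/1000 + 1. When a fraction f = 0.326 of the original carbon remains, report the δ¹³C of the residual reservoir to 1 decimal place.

6.0 per mil

Rayleigh residual: δ_res = (δ₀ + 1000)·f^(α−1) − 1000
α = ε/1000 + 1 = 0.96580, so α − 1 = -0.03420
f^(α−1) = 0.326^(-0.03420) = 1.039078
δ_res = (-31.8 + 1000) × 1.039078 − 1000 = 1006.035 − 1000 = 6.03 per mil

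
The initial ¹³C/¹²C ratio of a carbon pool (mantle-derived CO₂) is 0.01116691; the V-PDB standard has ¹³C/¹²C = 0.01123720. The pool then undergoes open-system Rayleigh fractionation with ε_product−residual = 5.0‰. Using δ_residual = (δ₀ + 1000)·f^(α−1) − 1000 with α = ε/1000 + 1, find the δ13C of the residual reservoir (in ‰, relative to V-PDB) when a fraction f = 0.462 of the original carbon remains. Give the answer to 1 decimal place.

-10.1‰

δ₀ = (0.01116691/0.01123720 − 1)×1000 = (0.993745 − 1)×1000 = -6.255‰
α − 1 = ε/1000 = 0.0050
f^(α−1) = 0.462^(0.0050) = 0.996146
δ_res = (-6.255 + 1000) × 0.996146 − 1000 = 989.915 − 1000 = -10.08‰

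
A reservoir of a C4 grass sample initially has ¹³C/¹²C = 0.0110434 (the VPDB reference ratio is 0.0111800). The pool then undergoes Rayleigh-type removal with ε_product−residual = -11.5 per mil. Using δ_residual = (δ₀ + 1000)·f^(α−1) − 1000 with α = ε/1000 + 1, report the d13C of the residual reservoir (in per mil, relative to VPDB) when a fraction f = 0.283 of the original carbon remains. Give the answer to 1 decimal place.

2.2 per mil

δ₀ = (0.0110434/0.0111800 − 1)×1000 = (0.987782 − 1)×1000 = -12.218 per mil
α − 1 = ε/1000 = -0.0115
f^(α−1) = 0.283^(-0.0115) = 1.014622
δ_res = (-12.218 + 1000) × 1.014622 − 1000 = 1002.226 − 1000 = 2.23 per mil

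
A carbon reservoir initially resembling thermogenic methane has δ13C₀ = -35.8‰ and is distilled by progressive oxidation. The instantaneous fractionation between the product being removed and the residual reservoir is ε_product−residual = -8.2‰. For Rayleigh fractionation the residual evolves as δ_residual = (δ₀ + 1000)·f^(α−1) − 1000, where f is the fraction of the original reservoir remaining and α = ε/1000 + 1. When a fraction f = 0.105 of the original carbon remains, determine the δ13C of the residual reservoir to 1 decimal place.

-17.8‰

Rayleigh residual: δ_res = (δ₀ + 1000)·f^(α−1) − 1000
α = ε/1000 + 1 = 0.99180, so α − 1 = -0.00820
f^(α−1) = 0.105^(-0.00820) = 1.018653
δ_res = (-35.8 + 1000) × 1.018653 − 1000 = 982.185 − 1000 = -17.81‰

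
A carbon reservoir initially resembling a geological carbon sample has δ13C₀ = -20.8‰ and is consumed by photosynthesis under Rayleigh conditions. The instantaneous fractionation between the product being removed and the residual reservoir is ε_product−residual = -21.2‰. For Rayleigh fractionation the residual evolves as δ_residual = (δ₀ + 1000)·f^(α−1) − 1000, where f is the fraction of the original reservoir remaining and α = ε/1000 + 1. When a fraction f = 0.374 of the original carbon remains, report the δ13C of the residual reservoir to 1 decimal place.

Rayleigh residual: δ_res = (δ₀ + 1000)·f^(α−1) − 1000
α = ε/1000 + 1 = 0.97880, so α − 1 = -0.02120
f^(α−1) = 0.374^(-0.02120) = 1.021069
δ_res = (-20.8 + 1000) × 1.021069 − 1000 = 999.831 − 1000 = -0.17‰

-0.2‰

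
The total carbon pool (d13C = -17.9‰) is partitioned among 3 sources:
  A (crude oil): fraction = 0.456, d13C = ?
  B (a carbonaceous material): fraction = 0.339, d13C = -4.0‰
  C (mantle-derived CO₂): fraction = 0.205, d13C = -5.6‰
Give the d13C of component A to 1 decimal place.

Isotope mass balance: δ_bulk = Σ fᵢ·δᵢ.
-17.9 = 0.456×δ_A + 0.339×(-4.0) + 0.205×(-5.6)
0.456·δ_A = -17.9 − (-2.504) = -15.396
δ_A = -15.396 / 0.456 = -33.76‰

-33.8‰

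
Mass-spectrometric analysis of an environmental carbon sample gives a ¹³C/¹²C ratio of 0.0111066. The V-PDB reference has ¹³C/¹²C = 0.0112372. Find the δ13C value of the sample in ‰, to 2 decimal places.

δ13C = (R_sample / R_standard − 1) × 1000
R_sample / R_standard = 0.0111066 / 0.0112372 = 0.988378
δ13C = (0.988378 − 1) × 1000 = -11.622‰

-11.62‰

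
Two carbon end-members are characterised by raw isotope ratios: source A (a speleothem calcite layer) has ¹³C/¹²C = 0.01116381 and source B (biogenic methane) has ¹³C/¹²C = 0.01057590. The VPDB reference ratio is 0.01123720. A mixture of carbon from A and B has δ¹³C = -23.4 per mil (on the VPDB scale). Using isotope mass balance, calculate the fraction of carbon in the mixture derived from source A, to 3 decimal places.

δ_A = (0.01116381/0.01123720 − 1)×1000 = (0.993469 − 1)×1000 = -6.531 per mil
δ_B = (0.01057590/0.01123720 − 1)×1000 = (0.941151 − 1)×1000 = -58.849 per mil
f_A = (δ_mix − δ_B)/(δ_A − δ_B) = (-23.4 − (-58.849))/(-6.531 − (-58.849))
f_A = 35.449 / 52.318 = 0.6776

0.678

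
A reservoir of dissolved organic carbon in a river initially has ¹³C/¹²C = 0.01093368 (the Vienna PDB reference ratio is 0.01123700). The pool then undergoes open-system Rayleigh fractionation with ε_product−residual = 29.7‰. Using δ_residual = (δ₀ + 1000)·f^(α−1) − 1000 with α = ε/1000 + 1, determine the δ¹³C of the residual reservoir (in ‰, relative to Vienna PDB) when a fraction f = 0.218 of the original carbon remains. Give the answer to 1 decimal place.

δ₀ = (0.01093368/0.01123700 − 1)×1000 = (0.973007 − 1)×1000 = -26.993‰
α − 1 = ε/1000 = 0.0297
f^(α−1) = 0.218^(0.0297) = 0.955767
δ_res = (-26.993 + 1000) × 0.955767 − 1000 = 929.968 − 1000 = -70.03‰

-70.0‰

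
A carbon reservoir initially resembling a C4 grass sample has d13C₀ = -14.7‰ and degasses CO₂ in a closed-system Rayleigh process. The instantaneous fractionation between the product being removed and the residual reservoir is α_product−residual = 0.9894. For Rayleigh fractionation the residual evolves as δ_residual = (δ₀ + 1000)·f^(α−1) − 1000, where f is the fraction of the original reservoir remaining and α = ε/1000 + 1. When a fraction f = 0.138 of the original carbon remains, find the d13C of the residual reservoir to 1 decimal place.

Rayleigh residual: δ_res = (δ₀ + 1000)·f^(α−1) − 1000
α − 1 = -0.01060
f^(α−1) = 0.138^(-0.01060) = 1.021215
δ_res = (-14.7 + 1000) × 1.021215 − 1000 = 1006.203 − 1000 = 6.20‰

6.2‰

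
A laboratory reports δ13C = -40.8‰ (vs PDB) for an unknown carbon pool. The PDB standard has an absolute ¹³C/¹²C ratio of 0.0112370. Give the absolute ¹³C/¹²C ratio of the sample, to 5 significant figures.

0.010779

R_sample = R_standard × (δ13C/1000 + 1)
R_sample = 0.0112370 × (-40.8/1000 + 1) = 0.0112370 × 0.959200
R_sample = 0.0107785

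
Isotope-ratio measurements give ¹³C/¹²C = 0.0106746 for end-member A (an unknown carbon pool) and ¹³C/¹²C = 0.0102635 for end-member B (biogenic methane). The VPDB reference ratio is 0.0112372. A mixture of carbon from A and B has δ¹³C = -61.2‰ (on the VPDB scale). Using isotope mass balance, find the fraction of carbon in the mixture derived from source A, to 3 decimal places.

δ_A = (0.0106746/0.0112372 − 1)×1000 = (0.949934 − 1)×1000 = -50.066‰
δ_B = (0.0102635/0.0112372 − 1)×1000 = (0.913350 − 1)×1000 = -86.650‰
f_A = (δ_mix − δ_B)/(δ_A − δ_B) = (-61.2 − (-86.650))/(-50.066 − (-86.650))
f_A = 25.450 / 36.584 = 0.6957

0.696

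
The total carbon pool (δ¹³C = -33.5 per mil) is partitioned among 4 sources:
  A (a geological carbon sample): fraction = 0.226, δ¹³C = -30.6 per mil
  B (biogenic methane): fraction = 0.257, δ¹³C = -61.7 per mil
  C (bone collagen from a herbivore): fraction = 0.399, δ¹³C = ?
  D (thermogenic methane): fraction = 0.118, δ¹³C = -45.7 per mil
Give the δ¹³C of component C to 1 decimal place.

-13.4 per mil

Isotope mass balance: δ_bulk = Σ fᵢ·δᵢ.
-33.5 = 0.226×(-30.6) + 0.257×(-61.7) + 0.399×δ_C + 0.118×(-45.7)
0.399·δ_C = -33.5 − (-28.165) = -5.335
δ_C = -5.335 / 0.399 = -13.37 per mil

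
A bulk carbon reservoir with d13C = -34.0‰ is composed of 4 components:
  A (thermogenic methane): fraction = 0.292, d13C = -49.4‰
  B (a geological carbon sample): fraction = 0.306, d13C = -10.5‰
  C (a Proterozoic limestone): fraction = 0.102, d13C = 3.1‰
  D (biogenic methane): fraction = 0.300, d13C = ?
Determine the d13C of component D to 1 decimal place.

-55.6‰

Isotope mass balance: δ_bulk = Σ fᵢ·δᵢ.
-34.0 = 0.292×(-49.4) + 0.306×(-10.5) + 0.102×(3.1) + 0.300×δ_D
0.300·δ_D = -34.0 − (-17.322) = -16.678
δ_D = -16.678 / 0.300 = -55.59‰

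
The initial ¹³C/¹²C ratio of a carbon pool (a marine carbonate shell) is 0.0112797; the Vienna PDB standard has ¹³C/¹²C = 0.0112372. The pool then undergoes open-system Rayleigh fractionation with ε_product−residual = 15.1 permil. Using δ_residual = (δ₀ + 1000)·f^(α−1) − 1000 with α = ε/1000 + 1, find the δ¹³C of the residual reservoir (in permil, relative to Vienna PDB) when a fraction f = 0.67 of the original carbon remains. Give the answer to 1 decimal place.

-2.3 permil

δ₀ = (0.0112797/0.0112372 − 1)×1000 = (1.003782 − 1)×1000 = 3.782 permil
α − 1 = ε/1000 = 0.0151
f^(α−1) = 0.67^(0.0151) = 0.993971
δ_res = (3.782 + 1000) × 0.993971 − 1000 = 997.730 − 1000 = -2.27 permil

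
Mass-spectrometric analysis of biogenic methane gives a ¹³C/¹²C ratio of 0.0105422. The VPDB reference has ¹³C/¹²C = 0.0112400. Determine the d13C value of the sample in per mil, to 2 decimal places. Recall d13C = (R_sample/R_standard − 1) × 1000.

-62.08 per mil

d13C = (R_sample / R_standard − 1) × 1000
R_sample / R_standard = 0.0105422 / 0.0112400 = 0.937918
d13C = (0.937918 − 1) × 1000 = -62.082 per mil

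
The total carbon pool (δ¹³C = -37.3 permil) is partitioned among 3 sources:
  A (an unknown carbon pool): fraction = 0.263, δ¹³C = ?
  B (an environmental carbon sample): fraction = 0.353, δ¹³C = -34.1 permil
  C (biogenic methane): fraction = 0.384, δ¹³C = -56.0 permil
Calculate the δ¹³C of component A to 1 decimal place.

Isotope mass balance: δ_bulk = Σ fᵢ·δᵢ.
-37.3 = 0.263×δ_A + 0.353×(-34.1) + 0.384×(-56.0)
0.263·δ_A = -37.3 − (-33.541) = -3.759
δ_A = -3.759 / 0.263 = -14.29 permil

-14.3 permil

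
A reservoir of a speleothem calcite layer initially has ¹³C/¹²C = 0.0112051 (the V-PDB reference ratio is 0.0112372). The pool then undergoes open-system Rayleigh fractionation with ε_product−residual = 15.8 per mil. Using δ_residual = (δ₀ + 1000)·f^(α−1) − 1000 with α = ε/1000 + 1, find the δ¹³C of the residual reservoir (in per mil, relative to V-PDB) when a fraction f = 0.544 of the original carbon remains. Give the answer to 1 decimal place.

δ₀ = (0.0112051/0.0112372 − 1)×1000 = (0.997143 − 1)×1000 = -2.857 per mil
α − 1 = ε/1000 = 0.0158
f^(α−1) = 0.544^(0.0158) = 0.990427
δ_res = (-2.857 + 1000) × 0.990427 − 1000 = 987.598 − 1000 = -12.40 per mil

-12.4 per mil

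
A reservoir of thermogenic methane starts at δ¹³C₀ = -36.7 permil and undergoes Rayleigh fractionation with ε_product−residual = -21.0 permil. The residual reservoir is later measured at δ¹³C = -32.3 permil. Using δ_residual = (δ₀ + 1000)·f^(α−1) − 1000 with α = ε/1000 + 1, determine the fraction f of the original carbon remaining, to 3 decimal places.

α − 1 = ε/1000 = -0.0210
(δ_res + 1000)/(δ₀ + 1000) = (-32.3 + 1000)/(-36.7 + 1000) = 967.7/963.3 = 1.004568
f = 1.004568^(1/-0.0210) = exp(ln(1.004568)/-0.0210) = exp(0.00456/-0.0210)
f = exp(-0.2170) = 0.8049

0.805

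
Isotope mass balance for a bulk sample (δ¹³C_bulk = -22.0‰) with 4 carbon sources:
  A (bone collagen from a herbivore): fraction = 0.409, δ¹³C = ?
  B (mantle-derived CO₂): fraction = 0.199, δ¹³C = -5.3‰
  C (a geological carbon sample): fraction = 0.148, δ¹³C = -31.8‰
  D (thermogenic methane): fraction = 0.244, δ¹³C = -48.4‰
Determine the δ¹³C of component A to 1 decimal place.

-10.8‰

Isotope mass balance: δ_bulk = Σ fᵢ·δᵢ.
-22.0 = 0.409×δ_A + 0.199×(-5.3) + 0.148×(-31.8) + 0.244×(-48.4)
0.409·δ_A = -22.0 − (-17.571) = -4.429
δ_A = -4.429 / 0.409 = -10.83‰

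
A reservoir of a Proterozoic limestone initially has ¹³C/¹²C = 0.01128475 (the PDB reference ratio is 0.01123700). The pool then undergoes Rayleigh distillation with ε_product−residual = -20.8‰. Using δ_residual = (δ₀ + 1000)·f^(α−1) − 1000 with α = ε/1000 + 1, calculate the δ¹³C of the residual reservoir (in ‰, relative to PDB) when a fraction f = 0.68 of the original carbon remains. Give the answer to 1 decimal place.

12.3‰

δ₀ = (0.01128475/0.01123700 − 1)×1000 = (1.004249 − 1)×1000 = 4.249‰
α − 1 = ε/1000 = -0.0208
f^(α−1) = 0.68^(-0.0208) = 1.008054
δ_res = (4.249 + 1000) × 1.008054 − 1000 = 1012.338 − 1000 = 12.34‰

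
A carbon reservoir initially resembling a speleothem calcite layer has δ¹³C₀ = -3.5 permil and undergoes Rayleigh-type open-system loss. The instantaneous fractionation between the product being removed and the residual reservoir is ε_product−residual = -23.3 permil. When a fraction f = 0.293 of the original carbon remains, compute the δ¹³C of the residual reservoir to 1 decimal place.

Rayleigh residual: δ_res = (δ₀ + 1000)·f^(α−1) − 1000
α = ε/1000 + 1 = 0.97670, so α − 1 = -0.02330
f^(α−1) = 0.293^(-0.02330) = 1.029016
δ_res = (-3.5 + 1000) × 1.029016 − 1000 = 1025.414 − 1000 = 25.41 permil

25.4 permil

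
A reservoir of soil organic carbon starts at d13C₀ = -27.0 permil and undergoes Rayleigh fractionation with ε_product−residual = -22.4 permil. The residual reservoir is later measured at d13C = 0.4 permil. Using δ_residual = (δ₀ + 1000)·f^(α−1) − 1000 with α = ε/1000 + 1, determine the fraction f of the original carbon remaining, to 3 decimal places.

α − 1 = ε/1000 = -0.0224
(δ_res + 1000)/(δ₀ + 1000) = (0.4 + 1000)/(-27.0 + 1000) = 1000.4/973.0 = 1.028160
f = 1.028160^(1/-0.0224) = exp(ln(1.028160)/-0.0224) = exp(0.02777/-0.0224)
f = exp(-1.2398) = 0.2894

0.289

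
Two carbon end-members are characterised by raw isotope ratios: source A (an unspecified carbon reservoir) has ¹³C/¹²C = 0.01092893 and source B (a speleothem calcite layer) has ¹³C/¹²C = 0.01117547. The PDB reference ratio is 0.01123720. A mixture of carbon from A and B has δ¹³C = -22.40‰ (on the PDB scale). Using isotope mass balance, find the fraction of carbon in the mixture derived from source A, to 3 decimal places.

δ_A = (0.01092893/0.01123720 − 1)×1000 = (0.972567 − 1)×1000 = -27.433‰
δ_B = (0.01117547/0.01123720 − 1)×1000 = (0.994507 − 1)×1000 = -5.493‰
f_A = (δ_mix − δ_B)/(δ_A − δ_B) = (-22.40 − (-5.493))/(-27.433 − (-5.493))
f_A = -16.907 / -21.940 = 0.7706

0.771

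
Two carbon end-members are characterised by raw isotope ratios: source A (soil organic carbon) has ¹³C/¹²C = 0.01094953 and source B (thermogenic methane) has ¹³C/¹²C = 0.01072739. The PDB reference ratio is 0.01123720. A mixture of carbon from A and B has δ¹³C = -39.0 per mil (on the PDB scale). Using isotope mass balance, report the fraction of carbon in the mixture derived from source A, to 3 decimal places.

0.322

δ_A = (0.01094953/0.01123720 − 1)×1000 = (0.974400 − 1)×1000 = -25.600 per mil
δ_B = (0.01072739/0.01123720 − 1)×1000 = (0.954632 − 1)×1000 = -45.368 per mil
f_A = (δ_mix − δ_B)/(δ_A − δ_B) = (-39.0 − (-45.368))/(-25.600 − (-45.368))
f_A = 6.368 / 19.768 = 0.3221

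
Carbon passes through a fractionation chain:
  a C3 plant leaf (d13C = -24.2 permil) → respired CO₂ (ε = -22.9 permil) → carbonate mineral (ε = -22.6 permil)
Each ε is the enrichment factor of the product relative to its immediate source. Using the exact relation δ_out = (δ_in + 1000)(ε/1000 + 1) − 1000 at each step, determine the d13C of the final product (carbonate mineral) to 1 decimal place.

-68.1 permil

step 1: δ = (-24.20 + 1000)·(-22.9/1000 + 1) − 1000 = -46.55 permil
step 2: δ = (-46.55 + 1000)·(-22.6/1000 + 1) − 1000 = -68.09 permil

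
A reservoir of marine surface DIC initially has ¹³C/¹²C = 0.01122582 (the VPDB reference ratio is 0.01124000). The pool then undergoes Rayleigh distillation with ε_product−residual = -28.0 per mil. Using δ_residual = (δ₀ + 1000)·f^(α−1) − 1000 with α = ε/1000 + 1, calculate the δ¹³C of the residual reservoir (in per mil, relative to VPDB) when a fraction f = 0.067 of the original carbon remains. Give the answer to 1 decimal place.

δ₀ = (0.01122582/0.01124000 − 1)×1000 = (0.998738 − 1)×1000 = -1.262 per mil
α − 1 = ε/1000 = -0.0280
f^(α−1) = 0.067^(-0.0280) = 1.078624
δ_res = (-1.262 + 1000) × 1.078624 − 1000 = 1077.263 − 1000 = 77.26 per mil

77.3 per mil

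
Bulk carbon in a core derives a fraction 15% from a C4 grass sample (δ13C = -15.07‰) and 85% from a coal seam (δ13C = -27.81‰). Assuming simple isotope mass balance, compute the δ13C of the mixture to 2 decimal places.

-25.90‰

δ_mix = f_A·δ_A + f_B·δ_B
δ_mix = 0.15 × (-15.07) + 0.85 × (-27.81)
δ_mix = -2.260 + -23.638 = -25.899‰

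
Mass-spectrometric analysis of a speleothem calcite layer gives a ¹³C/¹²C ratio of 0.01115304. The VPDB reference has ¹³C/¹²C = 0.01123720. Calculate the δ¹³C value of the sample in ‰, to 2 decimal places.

-7.49‰

δ¹³C = (R_sample / R_standard − 1) × 1000
R_sample / R_standard = 0.01115304 / 0.01123720 = 0.992511
δ¹³C = (0.992511 − 1) × 1000 = -7.489‰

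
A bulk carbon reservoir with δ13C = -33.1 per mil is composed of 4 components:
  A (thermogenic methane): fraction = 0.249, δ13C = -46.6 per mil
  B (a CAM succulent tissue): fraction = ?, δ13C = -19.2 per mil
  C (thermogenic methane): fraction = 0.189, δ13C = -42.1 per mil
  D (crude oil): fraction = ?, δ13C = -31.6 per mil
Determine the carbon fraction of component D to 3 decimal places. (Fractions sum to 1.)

0.222

Let f_D and f_B be the unknown fractions; fractions sum to 1 so f_D + f_B = 0.562.
Mass balance: Σ fᵢ·δᵢ = δ_bulk ⇒ f_D·(-31.6) + f_B·(-19.2) = -33.1 − (-19.560) = -13.540
Substitute f_B = 0.562 − f_D:
f_D·(-31.6 − -19.2) = -13.540 − 0.562×(-19.2) = -2.749
f_D = -2.749 / -12.4 = 0.2217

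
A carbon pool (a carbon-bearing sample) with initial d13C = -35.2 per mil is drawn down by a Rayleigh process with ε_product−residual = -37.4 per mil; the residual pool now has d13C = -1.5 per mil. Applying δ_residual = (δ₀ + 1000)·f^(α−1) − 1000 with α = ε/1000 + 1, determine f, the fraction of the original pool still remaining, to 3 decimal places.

α − 1 = ε/1000 = -0.0374
(δ_res + 1000)/(δ₀ + 1000) = (-1.5 + 1000)/(-35.2 + 1000) = 998.5/964.8 = 1.034930
f = 1.034930^(1/-0.0374) = exp(ln(1.034930)/-0.0374) = exp(0.03433/-0.0374)
f = exp(-0.9180) = 0.3993

0.399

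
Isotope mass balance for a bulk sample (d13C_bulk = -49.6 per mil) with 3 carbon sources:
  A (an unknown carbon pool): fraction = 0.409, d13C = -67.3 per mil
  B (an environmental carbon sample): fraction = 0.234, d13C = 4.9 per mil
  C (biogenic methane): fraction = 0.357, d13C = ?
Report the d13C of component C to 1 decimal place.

Isotope mass balance: δ_bulk = Σ fᵢ·δᵢ.
-49.6 = 0.409×(-67.3) + 0.234×(4.9) + 0.357×δ_C
0.357·δ_C = -49.6 − (-26.379) = -23.221
δ_C = -23.221 / 0.357 = -65.04 per mil

-65.0 per mil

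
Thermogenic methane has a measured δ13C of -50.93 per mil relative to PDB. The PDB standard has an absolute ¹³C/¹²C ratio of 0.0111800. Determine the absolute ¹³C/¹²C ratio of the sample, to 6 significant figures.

R_sample = R_standard × (δ13C/1000 + 1)
R_sample = 0.0111800 × (-50.93/1000 + 1) = 0.0111800 × 0.949070
R_sample = 0.0106106

0.0106106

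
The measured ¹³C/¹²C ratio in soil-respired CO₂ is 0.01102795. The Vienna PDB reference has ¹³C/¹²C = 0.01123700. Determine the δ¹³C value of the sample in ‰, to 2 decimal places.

-18.60‰

δ¹³C = (R_sample / R_standard − 1) × 1000
R_sample / R_standard = 0.01102795 / 0.01123700 = 0.981396
δ¹³C = (0.981396 − 1) × 1000 = -18.604‰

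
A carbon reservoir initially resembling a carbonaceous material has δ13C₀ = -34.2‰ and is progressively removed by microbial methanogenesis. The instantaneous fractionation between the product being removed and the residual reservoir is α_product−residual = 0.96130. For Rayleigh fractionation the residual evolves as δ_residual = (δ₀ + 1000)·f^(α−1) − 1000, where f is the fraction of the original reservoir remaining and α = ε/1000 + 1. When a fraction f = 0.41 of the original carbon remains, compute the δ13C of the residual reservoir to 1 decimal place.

-0.3‰

Rayleigh residual: δ_res = (δ₀ + 1000)·f^(α−1) − 1000
α − 1 = -0.03870
f^(α−1) = 0.41^(-0.03870) = 1.035107
δ_res = (-34.2 + 1000) × 1.035107 − 1000 = 999.706 − 1000 = -0.29‰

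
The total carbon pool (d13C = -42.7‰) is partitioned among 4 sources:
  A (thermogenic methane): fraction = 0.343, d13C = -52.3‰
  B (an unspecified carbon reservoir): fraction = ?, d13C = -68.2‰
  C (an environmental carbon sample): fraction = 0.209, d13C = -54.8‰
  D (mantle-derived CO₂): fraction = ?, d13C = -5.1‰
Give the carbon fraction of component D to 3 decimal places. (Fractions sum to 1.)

0.273

Let f_D and f_B be the unknown fractions; fractions sum to 1 so f_D + f_B = 0.448.
Mass balance: Σ fᵢ·δᵢ = δ_bulk ⇒ f_D·(-5.1) + f_B·(-68.2) = -42.7 − (-29.392) = -13.308
Substitute f_B = 0.448 − f_D:
f_D·(-5.1 − -68.2) = -13.308 − 0.448×(-68.2) = 17.246
f_D = 17.246 / 63.1 = 0.2733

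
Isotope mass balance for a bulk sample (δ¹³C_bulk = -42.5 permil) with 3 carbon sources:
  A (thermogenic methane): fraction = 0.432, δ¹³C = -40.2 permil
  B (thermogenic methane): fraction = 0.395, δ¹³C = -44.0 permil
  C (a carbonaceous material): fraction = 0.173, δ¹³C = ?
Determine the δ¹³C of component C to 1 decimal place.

Isotope mass balance: δ_bulk = Σ fᵢ·δᵢ.
-42.5 = 0.432×(-40.2) + 0.395×(-44.0) + 0.173×δ_C
0.173·δ_C = -42.5 − (-34.746) = -7.754
δ_C = -7.754 / 0.173 = -44.82 permil

-44.8 permil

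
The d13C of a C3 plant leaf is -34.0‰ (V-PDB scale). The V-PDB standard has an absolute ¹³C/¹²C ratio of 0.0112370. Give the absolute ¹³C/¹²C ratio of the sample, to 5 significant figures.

R_sample = R_standard × (d13C/1000 + 1)
R_sample = 0.0112370 × (-34.0/1000 + 1) = 0.0112370 × 0.966000
R_sample = 0.0108549

0.010855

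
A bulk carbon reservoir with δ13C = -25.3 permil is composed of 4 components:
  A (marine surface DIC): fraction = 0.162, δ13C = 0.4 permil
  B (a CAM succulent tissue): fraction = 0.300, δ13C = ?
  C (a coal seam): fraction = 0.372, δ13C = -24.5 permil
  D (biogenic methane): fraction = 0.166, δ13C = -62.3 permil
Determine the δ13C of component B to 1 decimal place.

Isotope mass balance: δ_bulk = Σ fᵢ·δᵢ.
-25.3 = 0.162×(0.4) + 0.300×δ_B + 0.372×(-24.5) + 0.166×(-62.3)
0.300·δ_B = -25.3 − (-19.391) = -5.909
δ_B = -5.909 / 0.300 = -19.70 permil

-19.7 permil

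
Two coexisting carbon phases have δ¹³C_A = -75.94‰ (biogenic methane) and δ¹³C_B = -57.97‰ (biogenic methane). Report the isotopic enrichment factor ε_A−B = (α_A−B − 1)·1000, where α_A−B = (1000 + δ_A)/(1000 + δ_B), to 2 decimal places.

-19.08‰

α_A−B = (1000 + -75.94) / (1000 + -57.97) = 924.06 / 942.03 = 0.980924
ε_A−B = (0.980924 − 1) × 1000 = -19.076‰
(The approximation ε ≈ δ_A − δ_B would give -17.97‰.)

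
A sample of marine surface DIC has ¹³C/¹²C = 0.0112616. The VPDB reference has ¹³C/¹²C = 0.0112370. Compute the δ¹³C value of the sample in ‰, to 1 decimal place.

2.2‰

δ¹³C = (R_sample / R_standard − 1) × 1000
R_sample / R_standard = 0.0112616 / 0.0112370 = 1.002189
δ¹³C = (1.002189 − 1) × 1000 = 2.19‰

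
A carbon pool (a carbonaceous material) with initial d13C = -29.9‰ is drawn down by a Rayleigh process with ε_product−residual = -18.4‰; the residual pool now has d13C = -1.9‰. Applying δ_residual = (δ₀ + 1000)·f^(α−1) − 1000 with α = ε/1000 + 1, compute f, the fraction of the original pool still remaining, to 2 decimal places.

0.21

α − 1 = ε/1000 = -0.0184
(δ_res + 1000)/(δ₀ + 1000) = (-1.9 + 1000)/(-29.9 + 1000) = 998.1/970.1 = 1.028863
f = 1.028863^(1/-0.0184) = exp(ln(1.028863)/-0.0184) = exp(0.02845/-0.0184)
f = exp(-1.5464) = 0.2130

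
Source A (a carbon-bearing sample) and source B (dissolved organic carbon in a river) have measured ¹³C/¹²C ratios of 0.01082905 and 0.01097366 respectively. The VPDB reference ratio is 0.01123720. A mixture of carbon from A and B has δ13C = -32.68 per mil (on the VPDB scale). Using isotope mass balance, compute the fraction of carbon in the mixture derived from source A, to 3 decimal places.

0.717

δ_A = (0.01082905/0.01123720 − 1)×1000 = (0.963679 − 1)×1000 = -36.321 per mil
δ_B = (0.01097366/0.01123720 − 1)×1000 = (0.976548 − 1)×1000 = -23.452 per mil
f_A = (δ_mix − δ_B)/(δ_A − δ_B) = (-32.68 − (-23.452))/(-36.321 − (-23.452))
f_A = -9.228 / -12.869 = 0.7170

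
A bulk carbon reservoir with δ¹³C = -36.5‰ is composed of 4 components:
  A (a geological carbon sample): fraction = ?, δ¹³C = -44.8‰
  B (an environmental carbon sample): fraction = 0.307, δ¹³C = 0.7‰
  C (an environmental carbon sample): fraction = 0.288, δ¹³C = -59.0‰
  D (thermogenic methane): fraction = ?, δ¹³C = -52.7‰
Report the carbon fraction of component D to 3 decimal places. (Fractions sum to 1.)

0.200

Let f_D and f_A be the unknown fractions; fractions sum to 1 so f_D + f_A = 0.405.
Mass balance: Σ fᵢ·δᵢ = δ_bulk ⇒ f_D·(-52.7) + f_A·(-44.8) = -36.5 − (-16.777) = -19.723
Substitute f_A = 0.405 − f_D:
f_D·(-52.7 − -44.8) = -19.723 − 0.405×(-44.8) = -1.579
f_D = -1.579 / -7.9 = 0.1999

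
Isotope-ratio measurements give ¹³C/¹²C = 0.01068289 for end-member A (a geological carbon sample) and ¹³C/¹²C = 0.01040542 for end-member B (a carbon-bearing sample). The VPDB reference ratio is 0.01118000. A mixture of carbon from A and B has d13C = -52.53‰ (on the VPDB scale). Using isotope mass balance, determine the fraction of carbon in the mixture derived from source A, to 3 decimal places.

δ_A = (0.01068289/0.01118000 − 1)×1000 = (0.955536 − 1)×1000 = -44.464‰
δ_B = (0.01040542/0.01118000 − 1)×1000 = (0.930717 − 1)×1000 = -69.283‰
f_A = (δ_mix − δ_B)/(δ_A − δ_B) = (-52.53 − (-69.283))/(-44.464 − (-69.283))
f_A = 16.753 / 24.818 = 0.6750

0.675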